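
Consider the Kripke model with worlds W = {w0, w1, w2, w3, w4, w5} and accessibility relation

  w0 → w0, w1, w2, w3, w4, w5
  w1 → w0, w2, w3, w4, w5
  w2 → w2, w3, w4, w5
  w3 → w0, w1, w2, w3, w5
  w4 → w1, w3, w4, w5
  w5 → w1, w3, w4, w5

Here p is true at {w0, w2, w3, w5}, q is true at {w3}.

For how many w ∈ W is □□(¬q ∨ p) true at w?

6

w0: successors {w0, w1, w2, w3, w4, w5}; □(¬q ∨ p) there: w0:T, w1:T, w2:T, w3:T, w4:T, w5:T. ✓
w1: successors {w0, w2, w3, w4, w5}; □(¬q ∨ p) there: w0:T, w2:T, w3:T, w4:T, w5:T. ✓
w2: successors {w2, w3, w4, w5}; □(¬q ∨ p) there: w2:T, w3:T, w4:T, w5:T. ✓
w3: successors {w0, w1, w2, w3, w5}; □(¬q ∨ p) there: w0:T, w1:T, w2:T, w3:T, w5:T. ✓
w4: successors {w1, w3, w4, w5}; □(¬q ∨ p) there: w1:T, w3:T, w4:T, w5:T. ✓
w5: successors {w1, w3, w4, w5}; □(¬q ∨ p) there: w1:T, w3:T, w4:T, w5:T. ✓
Satisfying worlds: {w0, w1, w2, w3, w4, w5}.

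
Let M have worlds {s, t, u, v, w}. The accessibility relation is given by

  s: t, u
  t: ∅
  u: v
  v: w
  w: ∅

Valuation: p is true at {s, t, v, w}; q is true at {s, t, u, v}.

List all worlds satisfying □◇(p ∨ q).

{t, u, w}

s: successors {t, u}; ◇(p ∨ q) there: t:F, u:T. ✗
t: no successors, so □◇(p ∨ q) holds vacuously. ✓
u: successors {v}; ◇(p ∨ q) there: v:T. ✓
v: successors {w}; ◇(p ∨ q) there: w:F. ✗
w: no successors, so □◇(p ∨ q) holds vacuously. ✓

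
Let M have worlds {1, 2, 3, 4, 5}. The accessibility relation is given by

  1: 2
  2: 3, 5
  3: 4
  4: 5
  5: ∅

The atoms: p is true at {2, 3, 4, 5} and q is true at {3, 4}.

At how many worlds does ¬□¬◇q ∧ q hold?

0

1: ¬□¬◇q is T, q is F. ✗
2: ¬□¬◇q is T, q is F. ✗
3: ¬□¬◇q is F, q is T. ✗
4: ¬□¬◇q is F, q is T. ✗
5: ¬□¬◇q is F, q is F. ✗
Satisfying worlds: ∅.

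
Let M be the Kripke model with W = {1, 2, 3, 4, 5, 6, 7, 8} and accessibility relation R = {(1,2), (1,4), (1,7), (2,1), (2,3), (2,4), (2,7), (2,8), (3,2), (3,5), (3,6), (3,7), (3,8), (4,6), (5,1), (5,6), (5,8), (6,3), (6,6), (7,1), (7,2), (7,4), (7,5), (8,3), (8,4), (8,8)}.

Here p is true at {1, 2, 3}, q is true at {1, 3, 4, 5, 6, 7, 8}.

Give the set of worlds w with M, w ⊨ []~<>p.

1: successors {2, 4, 7}; ~<>p there: 2:F, 4:T, 7:F. ✗
2: successors {1, 3, 4, 7, 8}; ~<>p there: 1:F, 3:F, 4:T, 7:F, 8:F. ✗
3: successors {2, 5, 6, 7, 8}; ~<>p there: 2:F, 5:F, 6:F, 7:F, 8:F. ✗
4: successors {6}; ~<>p there: 6:F. ✗
5: successors {1, 6, 8}; ~<>p there: 1:F, 6:F, 8:F. ✗
6: successors {3, 6}; ~<>p there: 3:F, 6:F. ✗
7: successors {1, 2, 4, 5}; ~<>p there: 1:F, 2:F, 4:T, 5:F. ✗
8: successors {3, 4, 8}; ~<>p there: 3:F, 4:T, 8:F. ✗

∅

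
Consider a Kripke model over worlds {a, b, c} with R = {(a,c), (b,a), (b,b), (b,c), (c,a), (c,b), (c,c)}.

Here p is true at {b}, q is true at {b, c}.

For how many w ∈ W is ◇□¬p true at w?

a: successors {c}; □¬p there: c:F. ✗
b: successors {a, b, c}; □¬p there: a:T, b:F, c:F. ✓
c: successors {a, b, c}; □¬p there: a:T, b:F, c:F. ✓
Satisfying worlds: {b, c}.

2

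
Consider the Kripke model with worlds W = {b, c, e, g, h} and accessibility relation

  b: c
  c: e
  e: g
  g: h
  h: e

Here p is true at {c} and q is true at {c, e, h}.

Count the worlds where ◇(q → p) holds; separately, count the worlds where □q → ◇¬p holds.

For ◇(q → p):
b: successors {c}; q → p there: c:T. ✓
c: successors {e}; q → p there: e:F. ✗
e: successors {g}; q → p there: g:T. ✓
g: successors {h}; q → p there: h:F. ✗
h: successors {e}; q → p there: e:F. ✗
— 2 worlds.
For □q → ◇¬p:
b: □q is T, ◇¬p is F. ✗
c: □q is T, ◇¬p is T. ✓
e: □q is F, ◇¬p is T. ✓
g: □q is T, ◇¬p is T. ✓
h: □q is T, ◇¬p is T. ✓
— 4 worlds.

2 and 4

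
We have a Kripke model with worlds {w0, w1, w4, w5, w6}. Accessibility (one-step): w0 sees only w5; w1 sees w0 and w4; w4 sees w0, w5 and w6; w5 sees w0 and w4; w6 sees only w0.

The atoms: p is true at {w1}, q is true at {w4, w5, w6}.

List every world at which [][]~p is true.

{w0, w1, w4, w5, w6}

w0: successors {w5}; []~p there: w5:T. ✓
w1: successors {w0, w4}; []~p there: w0:T, w4:T. ✓
w4: successors {w0, w5, w6}; []~p there: w0:T, w5:T, w6:T. ✓
w5: successors {w0, w4}; []~p there: w0:T, w4:T. ✓
w6: successors {w0}; []~p there: w0:T. ✓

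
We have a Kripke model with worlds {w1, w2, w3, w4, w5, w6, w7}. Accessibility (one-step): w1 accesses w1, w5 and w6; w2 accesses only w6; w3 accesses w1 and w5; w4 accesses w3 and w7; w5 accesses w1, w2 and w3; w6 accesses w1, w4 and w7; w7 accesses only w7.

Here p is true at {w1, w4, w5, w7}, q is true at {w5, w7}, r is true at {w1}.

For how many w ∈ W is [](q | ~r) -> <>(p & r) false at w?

3

w1: [](q | ~r) is F, <>(p & r) is T. ✓
w2: [](q | ~r) is T, <>(p & r) is F. ✗
w3: [](q | ~r) is F, <>(p & r) is T. ✓
w4: [](q | ~r) is T, <>(p & r) is F. ✗
w5: [](q | ~r) is F, <>(p & r) is T. ✓
w6: [](q | ~r) is F, <>(p & r) is T. ✓
w7: [](q | ~r) is T, <>(p & r) is F. ✗
Satisfying worlds: {w1, w3, w5, w6}.
So [](q | ~r) -> <>(p & r) fails at the other 3 worlds.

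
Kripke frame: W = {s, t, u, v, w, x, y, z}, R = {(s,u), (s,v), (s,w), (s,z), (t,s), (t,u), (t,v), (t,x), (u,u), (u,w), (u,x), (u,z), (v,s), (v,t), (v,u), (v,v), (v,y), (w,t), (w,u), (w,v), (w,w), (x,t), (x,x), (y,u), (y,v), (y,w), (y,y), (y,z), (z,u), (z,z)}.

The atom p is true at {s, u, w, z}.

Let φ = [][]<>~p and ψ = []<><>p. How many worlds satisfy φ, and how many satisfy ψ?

For [][]<>~p:
s: successors {u, v, w, z}; []<>~p there: u:F, v:T, w:T, z:F. ✗
t: successors {s, u, v, x}; []<>~p there: s:F, u:F, v:T, x:T. ✗
u: successors {u, w, x, z}; []<>~p there: u:F, w:T, x:T, z:F. ✗
v: successors {s, t, u, v, y}; []<>~p there: s:F, t:T, u:F, v:T, y:F. ✗
w: successors {t, u, v, w}; []<>~p there: t:T, u:F, v:T, w:T. ✗
x: successors {t, x}; []<>~p there: t:T, x:T. ✓
y: successors {u, v, w, y, z}; []<>~p there: u:F, v:T, w:T, y:F, z:F. ✗
z: successors {u, z}; []<>~p there: u:F, z:F. ✗
— 1 world.
For []<><>p:
s: successors {u, v, w, z}; <><>p there: u:T, v:T, w:T, z:T. ✓
t: successors {s, u, v, x}; <><>p there: s:T, u:T, v:T, x:T. ✓
u: successors {u, w, x, z}; <><>p there: u:T, w:T, x:T, z:T. ✓
v: successors {s, t, u, v, y}; <><>p there: s:T, t:T, u:T, v:T, y:T. ✓
w: successors {t, u, v, w}; <><>p there: t:T, u:T, v:T, w:T. ✓
x: successors {t, x}; <><>p there: t:T, x:T. ✓
y: successors {u, v, w, y, z}; <><>p there: u:T, v:T, w:T, y:T, z:T. ✓
z: successors {u, z}; <><>p there: u:T, z:T. ✓
— 8 worlds.

1 and 8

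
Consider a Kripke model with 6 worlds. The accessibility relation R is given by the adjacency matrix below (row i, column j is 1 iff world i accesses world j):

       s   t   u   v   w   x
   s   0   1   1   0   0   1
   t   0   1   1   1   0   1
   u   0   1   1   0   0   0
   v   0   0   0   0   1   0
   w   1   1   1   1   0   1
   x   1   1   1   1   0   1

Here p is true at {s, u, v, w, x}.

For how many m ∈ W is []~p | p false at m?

s: []~p is F, p is T. ✓
t: []~p is F, p is F. ✗
u: []~p is F, p is T. ✓
v: []~p is F, p is T. ✓
w: []~p is F, p is T. ✓
x: []~p is F, p is T. ✓
Satisfying worlds: {s, u, v, w, x}.
So []~p | p fails at the other 1 world.

1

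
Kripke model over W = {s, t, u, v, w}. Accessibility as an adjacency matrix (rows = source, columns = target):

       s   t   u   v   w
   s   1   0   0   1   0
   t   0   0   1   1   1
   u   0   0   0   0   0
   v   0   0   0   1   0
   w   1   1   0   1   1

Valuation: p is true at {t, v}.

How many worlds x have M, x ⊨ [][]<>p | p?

4

s: [][]<>p is T, p is F. ✓
t: [][]<>p is T, p is T. ✓
u: [][]<>p is T, p is F. ✓
v: [][]<>p is T, p is T. ✓
w: [][]<>p is F, p is F. ✗
Satisfying worlds: {s, t, u, v}.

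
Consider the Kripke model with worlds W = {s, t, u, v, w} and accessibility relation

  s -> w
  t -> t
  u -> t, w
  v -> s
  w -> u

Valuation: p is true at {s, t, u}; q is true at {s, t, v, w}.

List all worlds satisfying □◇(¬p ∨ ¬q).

{s, v, w}

s: successors {w}; ◇(¬p ∨ ¬q) there: w:T. ✓
t: successors {t}; ◇(¬p ∨ ¬q) there: t:F. ✗
u: successors {t, w}; ◇(¬p ∨ ¬q) there: t:F, w:T. ✗
v: successors {s}; ◇(¬p ∨ ¬q) there: s:T. ✓
w: successors {u}; ◇(¬p ∨ ¬q) there: u:T. ✓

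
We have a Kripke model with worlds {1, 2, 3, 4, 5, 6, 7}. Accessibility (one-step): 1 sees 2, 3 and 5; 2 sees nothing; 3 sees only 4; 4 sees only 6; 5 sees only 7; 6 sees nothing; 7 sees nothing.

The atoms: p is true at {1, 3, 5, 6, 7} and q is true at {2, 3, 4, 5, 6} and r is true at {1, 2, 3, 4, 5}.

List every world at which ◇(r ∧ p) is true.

1: successors {2, 3, 5}; r ∧ p there: 2:F, 3:T, 5:T. ✓
2: no successors, so ◇(r ∧ p) fails. ✗
3: successors {4}; r ∧ p there: 4:F. ✗
4: successors {6}; r ∧ p there: 6:F. ✗
5: successors {7}; r ∧ p there: 7:F. ✗
6: no successors, so ◇(r ∧ p) fails. ✗
7: no successors, so ◇(r ∧ p) fails. ✗

{1}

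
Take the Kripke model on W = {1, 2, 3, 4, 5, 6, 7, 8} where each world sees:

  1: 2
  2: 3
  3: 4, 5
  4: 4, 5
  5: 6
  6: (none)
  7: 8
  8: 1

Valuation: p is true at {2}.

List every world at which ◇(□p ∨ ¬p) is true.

1: successors {2}; □p ∨ ¬p there: 2:F. ✗
2: successors {3}; □p ∨ ¬p there: 3:T. ✓
3: successors {4, 5}; □p ∨ ¬p there: 4:T, 5:T. ✓
4: successors {4, 5}; □p ∨ ¬p there: 4:T, 5:T. ✓
5: successors {6}; □p ∨ ¬p there: 6:T. ✓
6: no successors, so ◇(□p ∨ ¬p) fails. ✗
7: successors {8}; □p ∨ ¬p there: 8:T. ✓
8: successors {1}; □p ∨ ¬p there: 1:T. ✓

{2, 3, 4, 5, 7, 8}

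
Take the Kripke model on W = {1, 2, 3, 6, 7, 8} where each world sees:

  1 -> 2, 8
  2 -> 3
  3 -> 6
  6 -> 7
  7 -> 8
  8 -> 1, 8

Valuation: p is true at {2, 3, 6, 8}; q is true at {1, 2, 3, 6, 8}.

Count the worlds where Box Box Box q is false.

1: successors {2, 8}; Box Box q there: 2:T, 8:T. ✓
2: successors {3}; Box Box q there: 3:F. ✗
3: successors {6}; Box Box q there: 6:T. ✓
6: successors {7}; Box Box q there: 7:T. ✓
7: successors {8}; Box Box q there: 8:T. ✓
8: successors {1, 8}; Box Box q there: 1:T, 8:T. ✓
Satisfying worlds: {1, 3, 6, 7, 8}.
So Box Box Box q fails at the other 1 world.

1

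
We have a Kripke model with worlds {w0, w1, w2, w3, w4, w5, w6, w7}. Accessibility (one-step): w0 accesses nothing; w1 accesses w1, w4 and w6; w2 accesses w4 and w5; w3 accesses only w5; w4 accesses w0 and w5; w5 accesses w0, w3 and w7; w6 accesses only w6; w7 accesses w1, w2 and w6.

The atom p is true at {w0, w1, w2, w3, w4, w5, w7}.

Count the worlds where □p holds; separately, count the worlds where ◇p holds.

5 and 6

For □p:
w0: no successors, so □p holds vacuously. ✓
w1: successors {w1, w4, w6}; p there: w1:T, w4:T, w6:F. ✗
w2: successors {w4, w5}; p there: w4:T, w5:T. ✓
w3: successors {w5}; p there: w5:T. ✓
w4: successors {w0, w5}; p there: w0:T, w5:T. ✓
w5: successors {w0, w3, w7}; p there: w0:T, w3:T, w7:T. ✓
w6: successors {w6}; p there: w6:F. ✗
w7: successors {w1, w2, w6}; p there: w1:T, w2:T, w6:F. ✗
— 5 worlds.
For ◇p:
w0: no successors, so ◇p fails. ✗
w1: successors {w1, w4, w6}; p there: w1:T, w4:T, w6:F. ✓
w2: successors {w4, w5}; p there: w4:T, w5:T. ✓
w3: successors {w5}; p there: w5:T. ✓
w4: successors {w0, w5}; p there: w0:T, w5:T. ✓
w5: successors {w0, w3, w7}; p there: w0:T, w3:T, w7:T. ✓
w6: successors {w6}; p there: w6:F. ✗
w7: successors {w1, w2, w6}; p there: w1:T, w2:T, w6:F. ✓
— 6 worlds.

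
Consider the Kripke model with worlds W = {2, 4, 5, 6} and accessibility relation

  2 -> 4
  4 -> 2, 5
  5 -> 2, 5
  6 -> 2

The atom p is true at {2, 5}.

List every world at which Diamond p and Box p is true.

2: Diamond p is F, Box p is F. ✗
4: Diamond p is T, Box p is T. ✓
5: Diamond p is T, Box p is T. ✓
6: Diamond p is T, Box p is T. ✓

{4, 5, 6}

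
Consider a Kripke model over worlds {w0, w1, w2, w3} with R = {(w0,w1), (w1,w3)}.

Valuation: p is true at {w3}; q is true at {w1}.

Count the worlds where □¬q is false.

w0: successors {w1}; ¬q there: w1:F. ✗
w1: successors {w3}; ¬q there: w3:T. ✓
w2: no successors, so □¬q holds vacuously. ✓
w3: no successors, so □¬q holds vacuously. ✓
Satisfying worlds: {w1, w2, w3}.
So □¬q fails at the other 1 world.

1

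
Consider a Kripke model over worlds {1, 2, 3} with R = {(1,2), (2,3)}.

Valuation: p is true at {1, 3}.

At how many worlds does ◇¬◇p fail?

2

1: successors {2}; ¬◇p there: 2:F. ✗
2: successors {3}; ¬◇p there: 3:T. ✓
3: no successors, so ◇¬◇p fails. ✗
Satisfying worlds: {2}.
So ◇¬◇p fails at the other 2 worlds.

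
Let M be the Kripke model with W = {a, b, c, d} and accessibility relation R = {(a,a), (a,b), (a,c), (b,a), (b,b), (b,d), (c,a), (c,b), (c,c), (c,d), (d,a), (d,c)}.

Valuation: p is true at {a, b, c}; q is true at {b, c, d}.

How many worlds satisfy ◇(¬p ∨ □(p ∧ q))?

a: successors {a, b, c}; ¬p ∨ □(p ∧ q) there: a:F, b:F, c:F. ✗
b: successors {a, b, d}; ¬p ∨ □(p ∧ q) there: a:F, b:F, d:T. ✓
c: successors {a, b, c, d}; ¬p ∨ □(p ∧ q) there: a:F, b:F, c:F, d:T. ✓
d: successors {a, c}; ¬p ∨ □(p ∧ q) there: a:F, c:F. ✗
Satisfying worlds: {b, c}.

2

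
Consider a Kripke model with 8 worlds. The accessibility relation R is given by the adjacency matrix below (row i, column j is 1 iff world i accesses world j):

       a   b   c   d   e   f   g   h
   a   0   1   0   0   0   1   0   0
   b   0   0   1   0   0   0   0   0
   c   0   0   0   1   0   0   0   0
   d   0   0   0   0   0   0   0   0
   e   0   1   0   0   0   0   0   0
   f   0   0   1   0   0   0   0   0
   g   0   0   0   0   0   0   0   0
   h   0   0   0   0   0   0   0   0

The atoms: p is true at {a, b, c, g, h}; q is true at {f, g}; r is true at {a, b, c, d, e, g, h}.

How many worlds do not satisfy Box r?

1

a: successors {b, f}; r there: b:T, f:F. ✗
b: successors {c}; r there: c:T. ✓
c: successors {d}; r there: d:T. ✓
d: no successors, so Box r holds vacuously. ✓
e: successors {b}; r there: b:T. ✓
f: successors {c}; r there: c:T. ✓
g: no successors, so Box r holds vacuously. ✓
h: no successors, so Box r holds vacuously. ✓
Satisfying worlds: {b, c, d, e, f, g, h}.
So Box r fails at the other 1 world.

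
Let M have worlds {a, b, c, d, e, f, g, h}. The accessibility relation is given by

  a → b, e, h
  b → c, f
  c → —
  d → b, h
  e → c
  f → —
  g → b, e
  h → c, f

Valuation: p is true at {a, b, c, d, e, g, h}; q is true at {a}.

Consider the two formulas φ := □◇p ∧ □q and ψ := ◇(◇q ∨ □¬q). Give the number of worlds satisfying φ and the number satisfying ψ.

2 and 6

For □◇p ∧ □q:
a: □◇p is T, □q is F. ✗
b: □◇p is F, □q is F. ✗
c: □◇p is T, □q is T. ✓
d: □◇p is T, □q is F. ✗
e: □◇p is F, □q is F. ✗
f: □◇p is T, □q is T. ✓
g: □◇p is T, □q is F. ✗
h: □◇p is F, □q is F. ✗
— 2 worlds.
For ◇(◇q ∨ □¬q):
a: successors {b, e, h}; ◇q ∨ □¬q there: b:T, e:T, h:T. ✓
b: successors {c, f}; ◇q ∨ □¬q there: c:T, f:T. ✓
c: no successors, so ◇(◇q ∨ □¬q) fails. ✗
d: successors {b, h}; ◇q ∨ □¬q there: b:T, h:T. ✓
e: successors {c}; ◇q ∨ □¬q there: c:T. ✓
f: no successors, so ◇(◇q ∨ □¬q) fails. ✗
g: successors {b, e}; ◇q ∨ □¬q there: b:T, e:T. ✓
h: successors {c, f}; ◇q ∨ □¬q there: c:T, f:T. ✓
— 6 worlds.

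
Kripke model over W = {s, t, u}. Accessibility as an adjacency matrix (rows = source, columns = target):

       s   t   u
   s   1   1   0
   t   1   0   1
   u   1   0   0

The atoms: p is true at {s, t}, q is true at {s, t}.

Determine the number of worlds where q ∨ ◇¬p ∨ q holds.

s: q is T, ◇¬p ∨ q is T. ✓
t: q is T, ◇¬p ∨ q is T. ✓
u: q is F, ◇¬p ∨ q is F. ✗
Satisfying worlds: {s, t}.

2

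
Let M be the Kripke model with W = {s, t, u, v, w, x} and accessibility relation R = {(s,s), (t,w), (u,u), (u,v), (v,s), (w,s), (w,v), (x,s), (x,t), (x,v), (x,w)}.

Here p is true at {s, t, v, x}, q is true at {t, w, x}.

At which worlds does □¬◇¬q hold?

s: successors {s}; ¬◇¬q there: s:F. ✗
t: successors {w}; ¬◇¬q there: w:F. ✗
u: successors {u, v}; ¬◇¬q there: u:F, v:F. ✗
v: successors {s}; ¬◇¬q there: s:F. ✗
w: successors {s, v}; ¬◇¬q there: s:F, v:F. ✗
x: successors {s, t, v, w}; ¬◇¬q there: s:F, t:T, v:F, w:F. ✗

∅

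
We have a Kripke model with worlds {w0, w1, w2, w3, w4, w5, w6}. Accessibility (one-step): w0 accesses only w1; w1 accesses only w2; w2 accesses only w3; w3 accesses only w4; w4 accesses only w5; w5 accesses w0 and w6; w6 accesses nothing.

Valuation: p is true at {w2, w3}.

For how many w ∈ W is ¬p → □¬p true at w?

6

w0: ¬p is T, □¬p is T. ✓
w1: ¬p is T, □¬p is F. ✗
w2: ¬p is F, □¬p is F. ✓
w3: ¬p is F, □¬p is T. ✓
w4: ¬p is T, □¬p is T. ✓
w5: ¬p is T, □¬p is T. ✓
w6: ¬p is T, □¬p is T. ✓
Satisfying worlds: {w0, w2, w3, w4, w5, w6}.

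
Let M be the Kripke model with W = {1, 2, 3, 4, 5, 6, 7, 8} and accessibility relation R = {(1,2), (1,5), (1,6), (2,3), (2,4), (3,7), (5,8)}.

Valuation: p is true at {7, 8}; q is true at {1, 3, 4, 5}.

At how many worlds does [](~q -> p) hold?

1: successors {2, 5, 6}; ~q -> p there: 2:F, 5:T, 6:F. ✗
2: successors {3, 4}; ~q -> p there: 3:T, 4:T. ✓
3: successors {7}; ~q -> p there: 7:T. ✓
4: no successors, so [](~q -> p) holds vacuously. ✓
5: successors {8}; ~q -> p there: 8:T. ✓
6: no successors, so [](~q -> p) holds vacuously. ✓
7: no successors, so [](~q -> p) holds vacuously. ✓
8: no successors, so [](~q -> p) holds vacuously. ✓
Satisfying worlds: {2, 3, 4, 5, 6, 7, 8}.

7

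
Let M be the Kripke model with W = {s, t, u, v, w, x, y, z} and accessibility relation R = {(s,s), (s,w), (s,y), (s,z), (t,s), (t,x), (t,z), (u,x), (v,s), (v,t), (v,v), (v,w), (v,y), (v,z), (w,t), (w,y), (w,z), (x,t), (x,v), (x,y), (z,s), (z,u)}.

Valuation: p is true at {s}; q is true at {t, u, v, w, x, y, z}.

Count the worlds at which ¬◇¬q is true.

s: ◇¬q is T. ✗
t: ◇¬q is T. ✗
u: ◇¬q is F. ✓
v: ◇¬q is T. ✗
w: ◇¬q is F. ✓
x: ◇¬q is F. ✓
y: ◇¬q is F. ✓
z: ◇¬q is T. ✗
Satisfying worlds: {u, w, x, y}.

4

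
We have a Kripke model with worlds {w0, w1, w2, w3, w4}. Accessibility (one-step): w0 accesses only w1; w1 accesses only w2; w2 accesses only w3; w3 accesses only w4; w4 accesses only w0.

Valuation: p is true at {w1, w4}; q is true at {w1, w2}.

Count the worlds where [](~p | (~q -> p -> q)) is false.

1

w0: successors {w1}; ~p | (~q -> p -> q) there: w1:T. ✓
w1: successors {w2}; ~p | (~q -> p -> q) there: w2:T. ✓
w2: successors {w3}; ~p | (~q -> p -> q) there: w3:T. ✓
w3: successors {w4}; ~p | (~q -> p -> q) there: w4:F. ✗
w4: successors {w0}; ~p | (~q -> p -> q) there: w0:T. ✓
Satisfying worlds: {w0, w1, w2, w4}.
So [](~p | (~q -> p -> q)) fails at the other 1 world.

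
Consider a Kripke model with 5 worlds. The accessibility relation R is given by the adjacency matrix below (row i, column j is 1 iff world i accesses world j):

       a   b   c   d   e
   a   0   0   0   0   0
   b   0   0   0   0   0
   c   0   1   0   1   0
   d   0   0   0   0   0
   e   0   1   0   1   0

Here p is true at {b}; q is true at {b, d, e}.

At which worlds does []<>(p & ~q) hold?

{a, b, d}

a: no successors, so []<>(p & ~q) holds vacuously. ✓
b: no successors, so []<>(p & ~q) holds vacuously. ✓
c: successors {b, d}; <>(p & ~q) there: b:F, d:F. ✗
d: no successors, so []<>(p & ~q) holds vacuously. ✓
e: successors {b, d}; <>(p & ~q) there: b:F, d:F. ✗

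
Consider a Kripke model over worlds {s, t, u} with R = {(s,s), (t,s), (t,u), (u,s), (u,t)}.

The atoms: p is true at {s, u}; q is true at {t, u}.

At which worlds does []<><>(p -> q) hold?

∅

s: successors {s}; <><>(p -> q) there: s:F. ✗
t: successors {s, u}; <><>(p -> q) there: s:F, u:T. ✗
u: successors {s, t}; <><>(p -> q) there: s:F, t:T. ✗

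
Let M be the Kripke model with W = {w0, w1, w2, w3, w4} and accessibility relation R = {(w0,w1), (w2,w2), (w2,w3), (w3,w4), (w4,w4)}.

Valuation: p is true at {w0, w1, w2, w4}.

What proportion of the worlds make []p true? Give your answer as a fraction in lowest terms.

4/5

w0: successors {w1}; p there: w1:T. ✓
w1: no successors, so []p holds vacuously. ✓
w2: successors {w2, w3}; p there: w2:T, w3:F. ✗
w3: successors {w4}; p there: w4:T. ✓
w4: successors {w4}; p there: w4:T. ✓
That's 4 of 5 worlds, so 4/5.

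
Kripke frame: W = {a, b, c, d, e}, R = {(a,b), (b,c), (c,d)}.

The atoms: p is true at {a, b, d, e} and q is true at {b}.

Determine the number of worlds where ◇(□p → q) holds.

1

a: successors {b}; □p → q there: b:T. ✓
b: successors {c}; □p → q there: c:F. ✗
c: successors {d}; □p → q there: d:F. ✗
d: no successors, so ◇(□p → q) fails. ✗
e: no successors, so ◇(□p → q) fails. ✗
Satisfying worlds: {a}.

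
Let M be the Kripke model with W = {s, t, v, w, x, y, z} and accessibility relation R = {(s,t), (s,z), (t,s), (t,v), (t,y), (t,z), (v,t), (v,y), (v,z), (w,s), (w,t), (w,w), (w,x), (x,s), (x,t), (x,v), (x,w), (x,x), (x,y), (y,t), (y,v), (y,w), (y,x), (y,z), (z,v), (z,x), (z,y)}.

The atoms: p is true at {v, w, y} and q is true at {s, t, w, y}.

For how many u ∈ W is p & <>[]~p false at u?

s: p is F, <>[]~p is F. ✗
t: p is F, <>[]~p is T. ✗
v: p is T, <>[]~p is F. ✗
w: p is T, <>[]~p is T. ✓
x: p is F, <>[]~p is T. ✗
y: p is T, <>[]~p is F. ✗
z: p is F, <>[]~p is F. ✗
Satisfying worlds: {w}.
So p & <>[]~p fails at the other 6 worlds.

6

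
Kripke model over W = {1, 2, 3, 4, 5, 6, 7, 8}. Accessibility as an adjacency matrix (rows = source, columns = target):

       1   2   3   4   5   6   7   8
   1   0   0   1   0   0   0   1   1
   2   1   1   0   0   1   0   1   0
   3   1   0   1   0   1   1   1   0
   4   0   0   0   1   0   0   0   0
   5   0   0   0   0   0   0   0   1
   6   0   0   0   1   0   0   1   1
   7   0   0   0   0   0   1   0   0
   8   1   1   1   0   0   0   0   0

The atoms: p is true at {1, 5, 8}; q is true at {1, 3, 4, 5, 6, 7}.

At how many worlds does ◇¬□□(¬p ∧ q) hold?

1: successors {3, 7, 8}; ¬□□(¬p ∧ q) there: 3:T, 7:T, 8:T. ✓
2: successors {1, 2, 5, 7}; ¬□□(¬p ∧ q) there: 1:T, 2:T, 5:T, 7:T. ✓
3: successors {1, 3, 5, 6, 7}; ¬□□(¬p ∧ q) there: 1:T, 3:T, 5:T, 6:T, 7:T. ✓
4: successors {4}; ¬□□(¬p ∧ q) there: 4:F. ✗
5: successors {8}; ¬□□(¬p ∧ q) there: 8:T. ✓
6: successors {4, 7, 8}; ¬□□(¬p ∧ q) there: 4:F, 7:T, 8:T. ✓
7: successors {6}; ¬□□(¬p ∧ q) there: 6:T. ✓
8: successors {1, 2, 3}; ¬□□(¬p ∧ q) there: 1:T, 2:T, 3:T. ✓
Satisfying worlds: {1, 2, 3, 5, 6, 7, 8}.

7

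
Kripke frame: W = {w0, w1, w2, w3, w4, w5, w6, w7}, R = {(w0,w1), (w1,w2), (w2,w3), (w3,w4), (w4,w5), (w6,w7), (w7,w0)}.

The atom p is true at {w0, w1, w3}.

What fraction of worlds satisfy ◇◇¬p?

3/8

w0: successors {w1}; ◇¬p there: w1:T. ✓
w1: successors {w2}; ◇¬p there: w2:F. ✗
w2: successors {w3}; ◇¬p there: w3:T. ✓
w3: successors {w4}; ◇¬p there: w4:T. ✓
w4: successors {w5}; ◇¬p there: w5:F. ✗
w5: no successors, so ◇◇¬p fails. ✗
w6: successors {w7}; ◇¬p there: w7:F. ✗
w7: successors {w0}; ◇¬p there: w0:F. ✗
That's 3 of 8 worlds, so 3/8.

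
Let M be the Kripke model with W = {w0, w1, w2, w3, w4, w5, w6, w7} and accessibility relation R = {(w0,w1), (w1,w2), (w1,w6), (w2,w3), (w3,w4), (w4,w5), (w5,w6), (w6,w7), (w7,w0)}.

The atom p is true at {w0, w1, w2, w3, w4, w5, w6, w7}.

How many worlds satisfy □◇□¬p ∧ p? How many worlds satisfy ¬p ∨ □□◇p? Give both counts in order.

For □◇□¬p ∧ p:
w0: □◇□¬p is F, p is T. ✗
w1: □◇□¬p is F, p is T. ✗
w2: □◇□¬p is F, p is T. ✗
w3: □◇□¬p is F, p is T. ✗
w4: □◇□¬p is F, p is T. ✗
w5: □◇□¬p is F, p is T. ✗
w6: □◇□¬p is F, p is T. ✗
w7: □◇□¬p is F, p is T. ✗
— 0 worlds.
For ¬p ∨ □□◇p:
w0: ¬p is F, □□◇p is T. ✓
w1: ¬p is F, □□◇p is T. ✓
w2: ¬p is F, □□◇p is T. ✓
w3: ¬p is F, □□◇p is T. ✓
w4: ¬p is F, □□◇p is T. ✓
w5: ¬p is F, □□◇p is T. ✓
w6: ¬p is F, □□◇p is T. ✓
w7: ¬p is F, □□◇p is T. ✓
— 8 worlds.

0 and 8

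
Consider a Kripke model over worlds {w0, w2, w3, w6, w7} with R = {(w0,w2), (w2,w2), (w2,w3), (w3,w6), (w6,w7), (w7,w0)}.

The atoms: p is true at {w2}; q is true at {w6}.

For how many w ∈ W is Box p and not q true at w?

w0: Box p is T, not q is T. ✓
w2: Box p is F, not q is T. ✗
w3: Box p is F, not q is T. ✗
w6: Box p is F, not q is F. ✗
w7: Box p is F, not q is T. ✗
Satisfying worlds: {w0}.

1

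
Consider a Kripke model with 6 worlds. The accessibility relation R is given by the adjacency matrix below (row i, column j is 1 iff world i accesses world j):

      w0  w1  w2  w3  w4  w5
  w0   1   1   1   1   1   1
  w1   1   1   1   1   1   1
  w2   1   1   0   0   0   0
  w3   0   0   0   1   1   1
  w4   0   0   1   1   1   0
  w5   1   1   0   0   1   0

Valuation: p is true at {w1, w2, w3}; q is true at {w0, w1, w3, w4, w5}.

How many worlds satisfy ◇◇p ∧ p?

w0: ◇◇p is T, p is F. ✗
w1: ◇◇p is T, p is T. ✓
w2: ◇◇p is T, p is T. ✓
w3: ◇◇p is T, p is T. ✓
w4: ◇◇p is T, p is F. ✗
w5: ◇◇p is T, p is F. ✗
Satisfying worlds: {w1, w2, w3}.

3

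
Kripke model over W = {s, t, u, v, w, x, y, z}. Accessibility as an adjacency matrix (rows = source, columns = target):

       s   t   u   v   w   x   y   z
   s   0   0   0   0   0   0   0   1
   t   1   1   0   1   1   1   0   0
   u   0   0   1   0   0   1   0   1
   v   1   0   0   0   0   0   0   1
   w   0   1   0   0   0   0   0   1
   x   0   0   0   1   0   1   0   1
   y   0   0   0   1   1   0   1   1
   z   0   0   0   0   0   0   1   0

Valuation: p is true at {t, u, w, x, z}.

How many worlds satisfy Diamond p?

7

s: successors {z}; p there: z:T. ✓
t: successors {s, t, v, w, x}; p there: s:F, t:T, v:F, w:T, x:T. ✓
u: successors {u, x, z}; p there: u:T, x:T, z:T. ✓
v: successors {s, z}; p there: s:F, z:T. ✓
w: successors {t, z}; p there: t:T, z:T. ✓
x: successors {v, x, z}; p there: v:F, x:T, z:T. ✓
y: successors {v, w, y, z}; p there: v:F, w:T, y:F, z:T. ✓
z: successors {y}; p there: y:F. ✗
Satisfying worlds: {s, t, u, v, w, x, y}.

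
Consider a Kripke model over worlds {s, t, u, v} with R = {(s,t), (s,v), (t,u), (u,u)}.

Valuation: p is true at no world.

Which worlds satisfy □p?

{v}

s: successors {t, v}; p there: t:F, v:F. ✗
t: successors {u}; p there: u:F. ✗
u: successors {u}; p there: u:F. ✗
v: no successors, so □p holds vacuously. ✓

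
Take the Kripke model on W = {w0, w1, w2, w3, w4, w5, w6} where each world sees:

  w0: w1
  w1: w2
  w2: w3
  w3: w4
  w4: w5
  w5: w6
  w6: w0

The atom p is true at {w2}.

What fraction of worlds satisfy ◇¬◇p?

6/7

w0: successors {w1}; ¬◇p there: w1:F. ✗
w1: successors {w2}; ¬◇p there: w2:T. ✓
w2: successors {w3}; ¬◇p there: w3:T. ✓
w3: successors {w4}; ¬◇p there: w4:T. ✓
w4: successors {w5}; ¬◇p there: w5:T. ✓
w5: successors {w6}; ¬◇p there: w6:T. ✓
w6: successors {w0}; ¬◇p there: w0:T. ✓
That's 6 of 7 worlds, so 6/7.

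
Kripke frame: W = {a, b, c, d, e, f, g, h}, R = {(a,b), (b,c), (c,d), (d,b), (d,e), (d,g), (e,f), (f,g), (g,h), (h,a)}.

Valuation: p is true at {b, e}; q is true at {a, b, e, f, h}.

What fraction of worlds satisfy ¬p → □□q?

5/8

a: ¬p is T, □□q is F. ✗
b: ¬p is F, □□q is F. ✓
c: ¬p is T, □□q is F. ✗
d: ¬p is T, □□q is F. ✗
e: ¬p is F, □□q is F. ✓
f: ¬p is T, □□q is T. ✓
g: ¬p is T, □□q is T. ✓
h: ¬p is T, □□q is T. ✓
That's 5 of 8 worlds, so 5/8.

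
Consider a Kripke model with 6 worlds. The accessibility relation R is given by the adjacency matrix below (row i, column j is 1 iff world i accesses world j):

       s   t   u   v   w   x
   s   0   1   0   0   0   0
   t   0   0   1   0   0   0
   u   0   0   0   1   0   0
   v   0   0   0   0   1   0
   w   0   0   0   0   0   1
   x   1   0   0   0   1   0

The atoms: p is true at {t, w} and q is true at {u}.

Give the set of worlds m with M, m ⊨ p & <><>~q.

{t, w}

s: p is F, <><>~q is F. ✗
t: p is T, <><>~q is T. ✓
u: p is F, <><>~q is T. ✗
v: p is F, <><>~q is T. ✗
w: p is T, <><>~q is T. ✓
x: p is F, <><>~q is T. ✗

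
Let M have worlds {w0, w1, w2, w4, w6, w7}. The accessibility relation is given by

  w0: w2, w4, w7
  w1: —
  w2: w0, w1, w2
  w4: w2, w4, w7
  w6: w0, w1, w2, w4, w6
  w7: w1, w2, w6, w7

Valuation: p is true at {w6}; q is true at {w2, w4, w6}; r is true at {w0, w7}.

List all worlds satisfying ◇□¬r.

w0: successors {w2, w4, w7}; □¬r there: w2:F, w4:F, w7:F. ✗
w1: no successors, so ◇□¬r fails. ✗
w2: successors {w0, w1, w2}; □¬r there: w0:F, w1:T, w2:F. ✓
w4: successors {w2, w4, w7}; □¬r there: w2:F, w4:F, w7:F. ✗
w6: successors {w0, w1, w2, w4, w6}; □¬r there: w0:F, w1:T, w2:F, w4:F, w6:F. ✓
w7: successors {w1, w2, w6, w7}; □¬r there: w1:T, w2:F, w6:F, w7:F. ✓

{w2, w6, w7}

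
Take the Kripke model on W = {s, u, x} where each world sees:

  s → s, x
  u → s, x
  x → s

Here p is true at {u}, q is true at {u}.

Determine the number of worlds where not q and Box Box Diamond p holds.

s: not q is T, Box Box Diamond p is F. ✗
u: not q is F, Box Box Diamond p is F. ✗
x: not q is T, Box Box Diamond p is F. ✗
Satisfying worlds: ∅.

0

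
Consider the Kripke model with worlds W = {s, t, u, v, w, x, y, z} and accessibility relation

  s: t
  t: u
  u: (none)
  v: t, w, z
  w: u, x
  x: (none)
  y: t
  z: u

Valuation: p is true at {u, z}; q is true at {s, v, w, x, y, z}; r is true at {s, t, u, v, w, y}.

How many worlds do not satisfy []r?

2

s: successors {t}; r there: t:T. ✓
t: successors {u}; r there: u:T. ✓
u: no successors, so []r holds vacuously. ✓
v: successors {t, w, z}; r there: t:T, w:T, z:F. ✗
w: successors {u, x}; r there: u:T, x:F. ✗
x: no successors, so []r holds vacuously. ✓
y: successors {t}; r there: t:T. ✓
z: successors {u}; r there: u:T. ✓
Satisfying worlds: {s, t, u, x, y, z}.
So []r fails at the other 2 worlds.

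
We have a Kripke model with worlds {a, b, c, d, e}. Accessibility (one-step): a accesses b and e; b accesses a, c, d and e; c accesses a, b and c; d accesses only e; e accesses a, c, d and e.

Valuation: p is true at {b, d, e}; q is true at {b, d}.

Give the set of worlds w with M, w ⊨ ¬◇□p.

{a, d}

a: ◇□p is F. ✓
b: ◇□p is T. ✗
c: ◇□p is T. ✗
d: ◇□p is F. ✓
e: ◇□p is T. ✗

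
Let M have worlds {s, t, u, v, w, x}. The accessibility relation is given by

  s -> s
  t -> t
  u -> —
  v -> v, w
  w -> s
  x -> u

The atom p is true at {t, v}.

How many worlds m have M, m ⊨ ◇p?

2

s: successors {s}; p there: s:F. ✗
t: successors {t}; p there: t:T. ✓
u: no successors, so ◇p fails. ✗
v: successors {v, w}; p there: v:T, w:F. ✓
w: successors {s}; p there: s:F. ✗
x: successors {u}; p there: u:F. ✗
Satisfying worlds: {t, v}.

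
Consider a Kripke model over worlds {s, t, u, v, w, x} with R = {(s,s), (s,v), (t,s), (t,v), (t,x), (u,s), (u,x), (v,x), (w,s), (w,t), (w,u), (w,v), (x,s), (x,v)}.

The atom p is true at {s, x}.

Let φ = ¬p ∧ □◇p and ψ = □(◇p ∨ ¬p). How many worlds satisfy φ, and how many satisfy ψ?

4 and 6

For ¬p ∧ □◇p:
s: ¬p is F, □◇p is T. ✗
t: ¬p is T, □◇p is T. ✓
u: ¬p is T, □◇p is T. ✓
v: ¬p is T, □◇p is T. ✓
w: ¬p is T, □◇p is T. ✓
x: ¬p is F, □◇p is T. ✗
— 4 worlds.
For □(◇p ∨ ¬p):
s: successors {s, v}; ◇p ∨ ¬p there: s:T, v:T. ✓
t: successors {s, v, x}; ◇p ∨ ¬p there: s:T, v:T, x:T. ✓
u: successors {s, x}; ◇p ∨ ¬p there: s:T, x:T. ✓
v: successors {x}; ◇p ∨ ¬p there: x:T. ✓
w: successors {s, t, u, v}; ◇p ∨ ¬p there: s:T, t:T, u:T, v:T. ✓
x: successors {s, v}; ◇p ∨ ¬p there: s:T, v:T. ✓
— 6 worlds.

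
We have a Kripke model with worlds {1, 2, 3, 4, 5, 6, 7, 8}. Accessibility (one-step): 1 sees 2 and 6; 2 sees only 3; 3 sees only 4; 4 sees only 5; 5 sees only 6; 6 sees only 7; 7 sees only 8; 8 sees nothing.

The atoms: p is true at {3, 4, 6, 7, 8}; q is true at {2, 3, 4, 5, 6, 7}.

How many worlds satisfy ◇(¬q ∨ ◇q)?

6

1: successors {2, 6}; ¬q ∨ ◇q there: 2:T, 6:T. ✓
2: successors {3}; ¬q ∨ ◇q there: 3:T. ✓
3: successors {4}; ¬q ∨ ◇q there: 4:T. ✓
4: successors {5}; ¬q ∨ ◇q there: 5:T. ✓
5: successors {6}; ¬q ∨ ◇q there: 6:T. ✓
6: successors {7}; ¬q ∨ ◇q there: 7:F. ✗
7: successors {8}; ¬q ∨ ◇q there: 8:T. ✓
8: no successors, so ◇(¬q ∨ ◇q) fails. ✗
Satisfying worlds: {1, 2, 3, 4, 5, 7}.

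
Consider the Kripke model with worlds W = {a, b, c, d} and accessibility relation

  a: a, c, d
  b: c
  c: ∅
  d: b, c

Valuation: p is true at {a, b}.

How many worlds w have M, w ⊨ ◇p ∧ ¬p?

1

a: ◇p is T, ¬p is F. ✗
b: ◇p is F, ¬p is F. ✗
c: ◇p is F, ¬p is T. ✗
d: ◇p is T, ¬p is T. ✓
Satisfying worlds: {d}.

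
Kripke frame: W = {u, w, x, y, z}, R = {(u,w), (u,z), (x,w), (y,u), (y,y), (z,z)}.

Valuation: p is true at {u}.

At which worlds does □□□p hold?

{w, x}

u: successors {w, z}; □□p there: w:T, z:F. ✗
w: no successors, so □□□p holds vacuously. ✓
x: successors {w}; □□p there: w:T. ✓
y: successors {u, y}; □□p there: u:F, y:F. ✗
z: successors {z}; □□p there: z:F. ✗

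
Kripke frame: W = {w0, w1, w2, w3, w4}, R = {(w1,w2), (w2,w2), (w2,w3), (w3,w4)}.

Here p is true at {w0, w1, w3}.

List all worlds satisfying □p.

w0: no successors, so □p holds vacuously. ✓
w1: successors {w2}; p there: w2:F. ✗
w2: successors {w2, w3}; p there: w2:F, w3:T. ✗
w3: successors {w4}; p there: w4:F. ✗
w4: no successors, so □p holds vacuously. ✓

{w0, w4}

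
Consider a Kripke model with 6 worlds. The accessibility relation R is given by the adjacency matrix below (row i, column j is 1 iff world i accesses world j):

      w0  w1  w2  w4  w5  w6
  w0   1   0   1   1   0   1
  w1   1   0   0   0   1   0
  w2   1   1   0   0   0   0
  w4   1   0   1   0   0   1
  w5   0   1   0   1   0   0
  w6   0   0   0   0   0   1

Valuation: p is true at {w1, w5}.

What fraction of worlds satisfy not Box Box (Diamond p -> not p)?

5/6

w0: Box Box (Diamond p -> not p) is F. ✓
w1: Box Box (Diamond p -> not p) is F. ✓
w2: Box Box (Diamond p -> not p) is F. ✓
w4: Box Box (Diamond p -> not p) is F. ✓
w5: Box Box (Diamond p -> not p) is F. ✓
w6: Box Box (Diamond p -> not p) is T. ✗
That's 5 of 6 worlds, so 5/6.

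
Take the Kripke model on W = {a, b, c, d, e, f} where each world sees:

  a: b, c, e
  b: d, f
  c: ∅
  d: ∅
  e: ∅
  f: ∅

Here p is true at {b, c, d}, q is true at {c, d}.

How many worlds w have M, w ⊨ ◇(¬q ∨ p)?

2

a: successors {b, c, e}; ¬q ∨ p there: b:T, c:T, e:T. ✓
b: successors {d, f}; ¬q ∨ p there: d:T, f:T. ✓
c: no successors, so ◇(¬q ∨ p) fails. ✗
d: no successors, so ◇(¬q ∨ p) fails. ✗
e: no successors, so ◇(¬q ∨ p) fails. ✗
f: no successors, so ◇(¬q ∨ p) fails. ✗
Satisfying worlds: {a, b}.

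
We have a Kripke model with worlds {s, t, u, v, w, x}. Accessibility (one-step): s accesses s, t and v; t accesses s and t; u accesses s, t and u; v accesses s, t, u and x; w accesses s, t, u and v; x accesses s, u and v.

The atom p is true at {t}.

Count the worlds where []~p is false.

5

s: successors {s, t, v}; ~p there: s:T, t:F, v:T. ✗
t: successors {s, t}; ~p there: s:T, t:F. ✗
u: successors {s, t, u}; ~p there: s:T, t:F, u:T. ✗
v: successors {s, t, u, x}; ~p there: s:T, t:F, u:T, x:T. ✗
w: successors {s, t, u, v}; ~p there: s:T, t:F, u:T, v:T. ✗
x: successors {s, u, v}; ~p there: s:T, u:T, v:T. ✓
Satisfying worlds: {x}.
So []~p fails at the other 5 worlds.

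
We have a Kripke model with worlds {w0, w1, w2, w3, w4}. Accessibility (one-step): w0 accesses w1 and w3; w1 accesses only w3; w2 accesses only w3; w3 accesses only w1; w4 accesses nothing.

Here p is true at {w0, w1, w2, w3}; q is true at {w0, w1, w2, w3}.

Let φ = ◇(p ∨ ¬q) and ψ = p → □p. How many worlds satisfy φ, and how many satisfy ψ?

4 and 5

For ◇(p ∨ ¬q):
w0: successors {w1, w3}; p ∨ ¬q there: w1:T, w3:T. ✓
w1: successors {w3}; p ∨ ¬q there: w3:T. ✓
w2: successors {w3}; p ∨ ¬q there: w3:T. ✓
w3: successors {w1}; p ∨ ¬q there: w1:T. ✓
w4: no successors, so ◇(p ∨ ¬q) fails. ✗
— 4 worlds.
For p → □p:
w0: p is T, □p is T. ✓
w1: p is T, □p is T. ✓
w2: p is T, □p is T. ✓
w3: p is T, □p is T. ✓
w4: p is F, □p is T. ✓
— 5 worlds.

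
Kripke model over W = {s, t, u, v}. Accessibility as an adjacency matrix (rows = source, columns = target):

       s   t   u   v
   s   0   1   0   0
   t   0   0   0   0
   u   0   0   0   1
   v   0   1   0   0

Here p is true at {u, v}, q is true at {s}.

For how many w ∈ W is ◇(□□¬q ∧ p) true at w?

1

s: successors {t}; □□¬q ∧ p there: t:F. ✗
t: no successors, so ◇(□□¬q ∧ p) fails. ✗
u: successors {v}; □□¬q ∧ p there: v:T. ✓
v: successors {t}; □□¬q ∧ p there: t:F. ✗
Satisfying worlds: {u}.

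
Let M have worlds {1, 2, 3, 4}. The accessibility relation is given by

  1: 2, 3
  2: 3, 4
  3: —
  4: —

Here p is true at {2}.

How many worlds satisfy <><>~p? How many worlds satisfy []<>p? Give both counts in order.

For <><>~p:
1: successors {2, 3}; <>~p there: 2:T, 3:F. ✓
2: successors {3, 4}; <>~p there: 3:F, 4:F. ✗
3: no successors, so <><>~p fails. ✗
4: no successors, so <><>~p fails. ✗
— 1 world.
For []<>p:
1: successors {2, 3}; <>p there: 2:F, 3:F. ✗
2: successors {3, 4}; <>p there: 3:F, 4:F. ✗
3: no successors, so []<>p holds vacuously. ✓
4: no successors, so []<>p holds vacuously. ✓
— 2 worlds.

1 and 2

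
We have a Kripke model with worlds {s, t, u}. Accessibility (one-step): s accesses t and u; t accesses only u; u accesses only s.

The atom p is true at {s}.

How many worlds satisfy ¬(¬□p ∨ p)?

1

s: ¬□p ∨ p is T. ✗
t: ¬□p ∨ p is T. ✗
u: ¬□p ∨ p is F. ✓
Satisfying worlds: {u}.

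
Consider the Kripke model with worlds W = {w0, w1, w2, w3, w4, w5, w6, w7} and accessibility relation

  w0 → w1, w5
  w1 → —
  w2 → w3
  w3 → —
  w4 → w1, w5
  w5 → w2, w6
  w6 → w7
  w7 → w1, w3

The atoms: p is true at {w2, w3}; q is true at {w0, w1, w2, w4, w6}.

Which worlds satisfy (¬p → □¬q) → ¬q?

w0: ¬p → □¬q is F, ¬q is F. ✓
w1: ¬p → □¬q is T, ¬q is F. ✗
w2: ¬p → □¬q is T, ¬q is F. ✗
w3: ¬p → □¬q is T, ¬q is T. ✓
w4: ¬p → □¬q is F, ¬q is F. ✓
w5: ¬p → □¬q is F, ¬q is T. ✓
w6: ¬p → □¬q is T, ¬q is F. ✗
w7: ¬p → □¬q is F, ¬q is T. ✓

{w0, w3, w4, w5, w7}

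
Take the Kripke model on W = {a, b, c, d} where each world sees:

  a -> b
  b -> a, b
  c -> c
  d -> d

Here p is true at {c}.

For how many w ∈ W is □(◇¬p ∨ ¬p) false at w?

a: successors {b}; ◇¬p ∨ ¬p there: b:T. ✓
b: successors {a, b}; ◇¬p ∨ ¬p there: a:T, b:T. ✓
c: successors {c}; ◇¬p ∨ ¬p there: c:F. ✗
d: successors {d}; ◇¬p ∨ ¬p there: d:T. ✓
Satisfying worlds: {a, b, d}.
So □(◇¬p ∨ ¬p) fails at the other 1 world.

1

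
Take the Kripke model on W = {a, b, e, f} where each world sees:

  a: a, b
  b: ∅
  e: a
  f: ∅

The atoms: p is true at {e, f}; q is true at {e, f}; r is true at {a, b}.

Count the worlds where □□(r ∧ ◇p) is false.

a: successors {a, b}; □(r ∧ ◇p) there: a:F, b:T. ✗
b: no successors, so □□(r ∧ ◇p) holds vacuously. ✓
e: successors {a}; □(r ∧ ◇p) there: a:F. ✗
f: no successors, so □□(r ∧ ◇p) holds vacuously. ✓
Satisfying worlds: {b, f}.
So □□(r ∧ ◇p) fails at the other 2 worlds.

2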